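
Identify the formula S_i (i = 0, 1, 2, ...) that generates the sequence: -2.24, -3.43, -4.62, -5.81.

Check differences: -3.43 - -2.24 = -1.19
-4.62 - -3.43 = -1.19
Common difference d = -1.19.
First term a = -2.24.
Formula: S_i = -2.24 - 1.19*i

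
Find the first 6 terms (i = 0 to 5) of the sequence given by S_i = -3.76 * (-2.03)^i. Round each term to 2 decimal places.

This is a geometric sequence.
i=0: S_0 = -3.76 * (-2.03)^0 = -3.76
i=1: S_1 = -3.76 * (-2.03)^1 ≈ 7.63
i=2: S_2 = -3.76 * (-2.03)^2 ≈ -15.49
i=3: S_3 = -3.76 * (-2.03)^3 ≈ 31.45
i=4: S_4 = -3.76 * (-2.03)^4 ≈ -63.85
i=5: S_5 = -3.76 * (-2.03)^5 ≈ 129.62
The first 6 terms are: [-3.76, 7.63, -15.49, 31.45, -63.85, 129.62]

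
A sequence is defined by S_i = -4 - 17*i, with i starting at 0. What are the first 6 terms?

This is an arithmetic sequence.
i=0: S_0 = -4 + -17*0 = -4
i=1: S_1 = -4 + -17*1 = -21
i=2: S_2 = -4 + -17*2 = -38
i=3: S_3 = -4 + -17*3 = -55
i=4: S_4 = -4 + -17*4 = -72
i=5: S_5 = -4 + -17*5 = -89
The first 6 terms are: [-4, -21, -38, -55, -72, -89]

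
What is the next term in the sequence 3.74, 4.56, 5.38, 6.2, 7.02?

Differences: 4.56 - 3.74 = 0.82
This is an arithmetic sequence with common difference d = 0.82.
Next term = 7.02 + 0.82 = 7.84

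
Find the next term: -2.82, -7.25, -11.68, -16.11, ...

Differences: -7.25 - -2.82 = -4.43
This is an arithmetic sequence with common difference d = -4.43.
Next term = -16.11 + -4.43 = -20.54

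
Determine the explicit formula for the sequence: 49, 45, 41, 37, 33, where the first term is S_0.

Check differences: 45 - 49 = -4
41 - 45 = -4
Common difference d = -4.
First term a = 49.
Formula: S_i = 49 - 4*i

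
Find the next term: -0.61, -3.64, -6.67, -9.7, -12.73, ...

Differences: -3.64 - -0.61 = -3.03
This is an arithmetic sequence with common difference d = -3.03.
Next term = -12.73 + -3.03 = -15.76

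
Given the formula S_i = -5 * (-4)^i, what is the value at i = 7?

S_7 = -5 * (-4)^7 = -5 * -16384 = 81920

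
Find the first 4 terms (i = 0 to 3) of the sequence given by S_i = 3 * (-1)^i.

This is a geometric sequence.
i=0: S_0 = 3 * (-1)^0 = 3
i=1: S_1 = 3 * (-1)^1 = -3
i=2: S_2 = 3 * (-1)^2 = 3
i=3: S_3 = 3 * (-1)^3 = -3
The first 4 terms are: [3, -3, 3, -3]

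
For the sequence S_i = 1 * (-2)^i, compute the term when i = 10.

S_10 = 1 * (-2)^10 = 1 * 1024 = 1024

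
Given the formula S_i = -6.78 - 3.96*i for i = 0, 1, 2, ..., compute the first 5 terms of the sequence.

This is an arithmetic sequence.
i=0: S_0 = -6.78 + -3.96*0 = -6.78
i=1: S_1 = -6.78 + -3.96*1 = -10.74
i=2: S_2 = -6.78 + -3.96*2 = -14.7
i=3: S_3 = -6.78 + -3.96*3 = -18.66
i=4: S_4 = -6.78 + -3.96*4 = -22.62
The first 5 terms are: [-6.78, -10.74, -14.7, -18.66, -22.62]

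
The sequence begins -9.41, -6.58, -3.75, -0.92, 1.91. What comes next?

Differences: -6.58 - -9.41 = 2.83
This is an arithmetic sequence with common difference d = 2.83.
Next term = 1.91 + 2.83 = 4.74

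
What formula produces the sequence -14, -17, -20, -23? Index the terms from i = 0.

Check differences: -17 - -14 = -3
-20 - -17 = -3
Common difference d = -3.
First term a = -14.
Formula: S_i = -14 - 3*i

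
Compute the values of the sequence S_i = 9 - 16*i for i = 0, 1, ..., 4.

This is an arithmetic sequence.
i=0: S_0 = 9 + -16*0 = 9
i=1: S_1 = 9 + -16*1 = -7
i=2: S_2 = 9 + -16*2 = -23
i=3: S_3 = 9 + -16*3 = -39
i=4: S_4 = 9 + -16*4 = -55
The first 5 terms are: [9, -7, -23, -39, -55]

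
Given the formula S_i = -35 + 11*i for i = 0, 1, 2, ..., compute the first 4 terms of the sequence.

This is an arithmetic sequence.
i=0: S_0 = -35 + 11*0 = -35
i=1: S_1 = -35 + 11*1 = -24
i=2: S_2 = -35 + 11*2 = -13
i=3: S_3 = -35 + 11*3 = -2
The first 4 terms are: [-35, -24, -13, -2]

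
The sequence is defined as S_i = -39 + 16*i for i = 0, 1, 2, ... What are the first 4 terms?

This is an arithmetic sequence.
i=0: S_0 = -39 + 16*0 = -39
i=1: S_1 = -39 + 16*1 = -23
i=2: S_2 = -39 + 16*2 = -7
i=3: S_3 = -39 + 16*3 = 9
The first 4 terms are: [-39, -23, -7, 9]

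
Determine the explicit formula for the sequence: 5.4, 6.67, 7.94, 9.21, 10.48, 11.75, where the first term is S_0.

Check differences: 6.67 - 5.4 = 1.27
7.94 - 6.67 = 1.27
Common difference d = 1.27.
First term a = 5.4.
Formula: S_i = 5.40 + 1.27*i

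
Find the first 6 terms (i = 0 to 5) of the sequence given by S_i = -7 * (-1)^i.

This is a geometric sequence.
i=0: S_0 = -7 * (-1)^0 = -7
i=1: S_1 = -7 * (-1)^1 = 7
i=2: S_2 = -7 * (-1)^2 = -7
i=3: S_3 = -7 * (-1)^3 = 7
i=4: S_4 = -7 * (-1)^4 = -7
i=5: S_5 = -7 * (-1)^5 = 7
The first 6 terms are: [-7, 7, -7, 7, -7, 7]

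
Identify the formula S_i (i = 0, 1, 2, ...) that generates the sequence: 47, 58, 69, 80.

Check differences: 58 - 47 = 11
69 - 58 = 11
Common difference d = 11.
First term a = 47.
Formula: S_i = 47 + 11*i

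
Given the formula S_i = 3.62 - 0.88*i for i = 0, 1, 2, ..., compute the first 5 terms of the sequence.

This is an arithmetic sequence.
i=0: S_0 = 3.62 + -0.88*0 = 3.62
i=1: S_1 = 3.62 + -0.88*1 = 2.74
i=2: S_2 = 3.62 + -0.88*2 = 1.86
i=3: S_3 = 3.62 + -0.88*3 = 0.98
i=4: S_4 = 3.62 + -0.88*4 = 0.1
The first 5 terms are: [3.62, 2.74, 1.86, 0.98, 0.1]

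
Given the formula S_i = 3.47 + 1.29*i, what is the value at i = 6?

S_6 = 3.47 + 1.29*6 = 3.47 + 7.74 = 11.21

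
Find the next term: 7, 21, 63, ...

Ratios: 21 / 7 = 3.0
This is a geometric sequence with common ratio r = 3.
Next term = 63 * 3 = 189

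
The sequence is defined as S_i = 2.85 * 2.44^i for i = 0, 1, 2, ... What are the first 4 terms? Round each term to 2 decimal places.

This is a geometric sequence.
i=0: S_0 = 2.85 * 2.44^0 = 2.85
i=1: S_1 = 2.85 * 2.44^1 ≈ 6.95
i=2: S_2 = 2.85 * 2.44^2 ≈ 16.97
i=3: S_3 = 2.85 * 2.44^3 ≈ 41.4
The first 4 terms are: [2.85, 6.95, 16.97, 41.4]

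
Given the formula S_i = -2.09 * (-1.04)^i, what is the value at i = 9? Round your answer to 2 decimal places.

S_9 = -2.09 * (-1.04)^9 ≈ -2.09 * -1.4233 ≈ 2.97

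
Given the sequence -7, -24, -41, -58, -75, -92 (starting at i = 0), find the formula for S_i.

Check differences: -24 - -7 = -17
-41 - -24 = -17
Common difference d = -17.
First term a = -7.
Formula: S_i = -7 - 17*i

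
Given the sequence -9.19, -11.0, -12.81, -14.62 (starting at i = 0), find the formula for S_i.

Check differences: -11.0 - -9.19 = -1.81
-12.81 - -11.0 = -1.81
Common difference d = -1.81.
First term a = -9.19.
Formula: S_i = -9.19 - 1.81*i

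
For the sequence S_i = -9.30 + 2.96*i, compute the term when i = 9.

S_9 = -9.3 + 2.96*9 = -9.3 + 26.64 = 17.34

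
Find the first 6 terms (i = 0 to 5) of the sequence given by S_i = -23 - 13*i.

This is an arithmetic sequence.
i=0: S_0 = -23 + -13*0 = -23
i=1: S_1 = -23 + -13*1 = -36
i=2: S_2 = -23 + -13*2 = -49
i=3: S_3 = -23 + -13*3 = -62
i=4: S_4 = -23 + -13*4 = -75
i=5: S_5 = -23 + -13*5 = -88
The first 6 terms are: [-23, -36, -49, -62, -75, -88]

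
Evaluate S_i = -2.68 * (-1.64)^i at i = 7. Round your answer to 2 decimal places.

S_7 = -2.68 * (-1.64)^7 ≈ -2.68 * -31.9085 ≈ 85.51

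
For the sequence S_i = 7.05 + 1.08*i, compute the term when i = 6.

S_6 = 7.05 + 1.08*6 = 7.05 + 6.48 = 13.53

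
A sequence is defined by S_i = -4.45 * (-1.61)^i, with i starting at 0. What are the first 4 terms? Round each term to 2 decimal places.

This is a geometric sequence.
i=0: S_0 = -4.45 * (-1.61)^0 = -4.45
i=1: S_1 = -4.45 * (-1.61)^1 ≈ 7.16
i=2: S_2 = -4.45 * (-1.61)^2 ≈ -11.53
i=3: S_3 = -4.45 * (-1.61)^3 ≈ 18.57
The first 4 terms are: [-4.45, 7.16, -11.53, 18.57]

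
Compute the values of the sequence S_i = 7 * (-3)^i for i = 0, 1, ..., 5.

This is a geometric sequence.
i=0: S_0 = 7 * (-3)^0 = 7
i=1: S_1 = 7 * (-3)^1 = -21
i=2: S_2 = 7 * (-3)^2 = 63
i=3: S_3 = 7 * (-3)^3 = -189
i=4: S_4 = 7 * (-3)^4 = 567
i=5: S_5 = 7 * (-3)^5 = -1701
The first 6 terms are: [7, -21, 63, -189, 567, -1701]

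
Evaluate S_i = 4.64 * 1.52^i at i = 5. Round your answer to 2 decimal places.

S_5 = 4.64 * 1.52^5 ≈ 4.64 * 8.1137 ≈ 37.65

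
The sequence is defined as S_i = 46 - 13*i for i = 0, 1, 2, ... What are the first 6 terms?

This is an arithmetic sequence.
i=0: S_0 = 46 + -13*0 = 46
i=1: S_1 = 46 + -13*1 = 33
i=2: S_2 = 46 + -13*2 = 20
i=3: S_3 = 46 + -13*3 = 7
i=4: S_4 = 46 + -13*4 = -6
i=5: S_5 = 46 + -13*5 = -19
The first 6 terms are: [46, 33, 20, 7, -6, -19]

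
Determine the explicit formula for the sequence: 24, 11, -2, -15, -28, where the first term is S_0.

Check differences: 11 - 24 = -13
-2 - 11 = -13
Common difference d = -13.
First term a = 24.
Formula: S_i = 24 - 13*i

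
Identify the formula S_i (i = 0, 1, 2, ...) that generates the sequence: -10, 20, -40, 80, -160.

Check ratios: 20 / -10 = -2.0
Common ratio r = -2.
First term a = -10.
Formula: S_i = -10 * (-2)^i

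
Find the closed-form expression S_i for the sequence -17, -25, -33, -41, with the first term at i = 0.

Check differences: -25 - -17 = -8
-33 - -25 = -8
Common difference d = -8.
First term a = -17.
Formula: S_i = -17 - 8*i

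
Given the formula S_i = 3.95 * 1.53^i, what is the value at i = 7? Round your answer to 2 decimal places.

S_7 = 3.95 * 1.53^7 ≈ 3.95 * 19.6264 ≈ 77.52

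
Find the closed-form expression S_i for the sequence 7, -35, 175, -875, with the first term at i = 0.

Check ratios: -35 / 7 = -5.0
Common ratio r = -5.
First term a = 7.
Formula: S_i = 7 * (-5)^i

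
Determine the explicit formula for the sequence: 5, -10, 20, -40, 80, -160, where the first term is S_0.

Check ratios: -10 / 5 = -2.0
Common ratio r = -2.
First term a = 5.
Formula: S_i = 5 * (-2)^i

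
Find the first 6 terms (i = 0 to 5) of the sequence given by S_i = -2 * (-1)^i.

This is a geometric sequence.
i=0: S_0 = -2 * (-1)^0 = -2
i=1: S_1 = -2 * (-1)^1 = 2
i=2: S_2 = -2 * (-1)^2 = -2
i=3: S_3 = -2 * (-1)^3 = 2
i=4: S_4 = -2 * (-1)^4 = -2
i=5: S_5 = -2 * (-1)^5 = 2
The first 6 terms are: [-2, 2, -2, 2, -2, 2]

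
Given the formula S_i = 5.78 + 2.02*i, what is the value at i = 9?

S_9 = 5.78 + 2.02*9 = 5.78 + 18.18 = 23.96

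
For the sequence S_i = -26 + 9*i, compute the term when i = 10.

S_10 = -26 + 9*10 = -26 + 90 = 64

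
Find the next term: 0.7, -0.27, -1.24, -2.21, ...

Differences: -0.27 - 0.7 = -0.97
This is an arithmetic sequence with common difference d = -0.97.
Next term = -2.21 + -0.97 = -3.18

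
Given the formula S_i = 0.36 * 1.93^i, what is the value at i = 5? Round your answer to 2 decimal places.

S_5 = 0.36 * 1.93^5 ≈ 0.36 * 26.7785 ≈ 9.64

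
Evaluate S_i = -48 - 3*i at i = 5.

S_5 = -48 + -3*5 = -48 + -15 = -63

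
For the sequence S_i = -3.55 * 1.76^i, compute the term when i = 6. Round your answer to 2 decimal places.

S_6 = -3.55 * 1.76^6 ≈ -3.55 * 29.7219 ≈ -105.51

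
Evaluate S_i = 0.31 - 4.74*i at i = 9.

S_9 = 0.31 + -4.74*9 = 0.31 + -42.66 = -42.35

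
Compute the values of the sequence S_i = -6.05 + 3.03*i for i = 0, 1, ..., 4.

This is an arithmetic sequence.
i=0: S_0 = -6.05 + 3.03*0 = -6.05
i=1: S_1 = -6.05 + 3.03*1 = -3.02
i=2: S_2 = -6.05 + 3.03*2 = 0.01
i=3: S_3 = -6.05 + 3.03*3 = 3.04
i=4: S_4 = -6.05 + 3.03*4 = 6.07
The first 5 terms are: [-6.05, -3.02, 0.01, 3.04, 6.07]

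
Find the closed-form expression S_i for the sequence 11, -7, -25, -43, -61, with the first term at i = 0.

Check differences: -7 - 11 = -18
-25 - -7 = -18
Common difference d = -18.
First term a = 11.
Formula: S_i = 11 - 18*i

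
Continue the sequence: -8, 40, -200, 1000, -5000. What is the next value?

Ratios: 40 / -8 = -5.0
This is a geometric sequence with common ratio r = -5.
Next term = -5000 * -5 = 25000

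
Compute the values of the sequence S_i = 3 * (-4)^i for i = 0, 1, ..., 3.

This is a geometric sequence.
i=0: S_0 = 3 * (-4)^0 = 3
i=1: S_1 = 3 * (-4)^1 = -12
i=2: S_2 = 3 * (-4)^2 = 48
i=3: S_3 = 3 * (-4)^3 = -192
The first 4 terms are: [3, -12, 48, -192]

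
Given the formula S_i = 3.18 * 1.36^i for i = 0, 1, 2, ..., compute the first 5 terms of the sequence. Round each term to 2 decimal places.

This is a geometric sequence.
i=0: S_0 = 3.18 * 1.36^0 = 3.18
i=1: S_1 = 3.18 * 1.36^1 ≈ 4.32
i=2: S_2 = 3.18 * 1.36^2 ≈ 5.88
i=3: S_3 = 3.18 * 1.36^3 ≈ 8.0
i=4: S_4 = 3.18 * 1.36^4 ≈ 10.88
The first 5 terms are: [3.18, 4.32, 5.88, 8.0, 10.88]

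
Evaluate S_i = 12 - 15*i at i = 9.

S_9 = 12 + -15*9 = 12 + -135 = -123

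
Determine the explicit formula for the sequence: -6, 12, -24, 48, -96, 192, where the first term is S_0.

Check ratios: 12 / -6 = -2.0
Common ratio r = -2.
First term a = -6.
Formula: S_i = -6 * (-2)^i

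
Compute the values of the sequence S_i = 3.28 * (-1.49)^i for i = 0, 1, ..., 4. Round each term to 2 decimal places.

This is a geometric sequence.
i=0: S_0 = 3.28 * (-1.49)^0 = 3.28
i=1: S_1 = 3.28 * (-1.49)^1 ≈ -4.89
i=2: S_2 = 3.28 * (-1.49)^2 ≈ 7.28
i=3: S_3 = 3.28 * (-1.49)^3 ≈ -10.85
i=4: S_4 = 3.28 * (-1.49)^4 ≈ 16.17
The first 5 terms are: [3.28, -4.89, 7.28, -10.85, 16.17]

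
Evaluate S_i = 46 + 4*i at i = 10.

S_10 = 46 + 4*10 = 46 + 40 = 86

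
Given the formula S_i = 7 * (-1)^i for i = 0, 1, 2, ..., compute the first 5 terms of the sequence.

This is a geometric sequence.
i=0: S_0 = 7 * (-1)^0 = 7
i=1: S_1 = 7 * (-1)^1 = -7
i=2: S_2 = 7 * (-1)^2 = 7
i=3: S_3 = 7 * (-1)^3 = -7
i=4: S_4 = 7 * (-1)^4 = 7
The first 5 terms are: [7, -7, 7, -7, 7]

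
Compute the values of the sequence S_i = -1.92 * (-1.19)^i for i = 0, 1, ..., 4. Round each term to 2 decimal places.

This is a geometric sequence.
i=0: S_0 = -1.92 * (-1.19)^0 = -1.92
i=1: S_1 = -1.92 * (-1.19)^1 ≈ 2.28
i=2: S_2 = -1.92 * (-1.19)^2 ≈ -2.72
i=3: S_3 = -1.92 * (-1.19)^3 ≈ 3.24
i=4: S_4 = -1.92 * (-1.19)^4 ≈ -3.85
The first 5 terms are: [-1.92, 2.28, -2.72, 3.24, -3.85]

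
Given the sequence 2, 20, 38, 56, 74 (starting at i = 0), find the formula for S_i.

Check differences: 20 - 2 = 18
38 - 20 = 18
Common difference d = 18.
First term a = 2.
Formula: S_i = 2 + 18*i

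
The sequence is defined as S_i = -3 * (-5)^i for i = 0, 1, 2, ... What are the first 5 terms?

This is a geometric sequence.
i=0: S_0 = -3 * (-5)^0 = -3
i=1: S_1 = -3 * (-5)^1 = 15
i=2: S_2 = -3 * (-5)^2 = -75
i=3: S_3 = -3 * (-5)^3 = 375
i=4: S_4 = -3 * (-5)^4 = -1875
The first 5 terms are: [-3, 15, -75, 375, -1875]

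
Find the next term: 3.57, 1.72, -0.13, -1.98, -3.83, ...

Differences: 1.72 - 3.57 = -1.85
This is an arithmetic sequence with common difference d = -1.85.
Next term = -3.83 + -1.85 = -5.68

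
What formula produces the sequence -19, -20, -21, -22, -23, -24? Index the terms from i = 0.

Check differences: -20 - -19 = -1
-21 - -20 = -1
Common difference d = -1.
First term a = -19.
Formula: S_i = -19 - 1*i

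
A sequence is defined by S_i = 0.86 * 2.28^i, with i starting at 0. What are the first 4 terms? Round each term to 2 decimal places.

This is a geometric sequence.
i=0: S_0 = 0.86 * 2.28^0 = 0.86
i=1: S_1 = 0.86 * 2.28^1 ≈ 1.96
i=2: S_2 = 0.86 * 2.28^2 ≈ 4.47
i=3: S_3 = 0.86 * 2.28^3 ≈ 10.19
The first 4 terms are: [0.86, 1.96, 4.47, 10.19]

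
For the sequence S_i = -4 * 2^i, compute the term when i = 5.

S_5 = -4 * 2^5 = -4 * 32 = -128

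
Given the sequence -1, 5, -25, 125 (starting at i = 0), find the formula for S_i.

Check ratios: 5 / -1 = -5.0
Common ratio r = -5.
First term a = -1.
Formula: S_i = -1 * (-5)^i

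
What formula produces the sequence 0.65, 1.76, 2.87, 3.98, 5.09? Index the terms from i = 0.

Check differences: 1.76 - 0.65 = 1.11
2.87 - 1.76 = 1.11
Common difference d = 1.11.
First term a = 0.65.
Formula: S_i = 0.65 + 1.11*i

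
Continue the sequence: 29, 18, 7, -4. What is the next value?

Differences: 18 - 29 = -11
This is an arithmetic sequence with common difference d = -11.
Next term = -4 + -11 = -15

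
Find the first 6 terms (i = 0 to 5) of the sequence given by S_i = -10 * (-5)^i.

This is a geometric sequence.
i=0: S_0 = -10 * (-5)^0 = -10
i=1: S_1 = -10 * (-5)^1 = 50
i=2: S_2 = -10 * (-5)^2 = -250
i=3: S_3 = -10 * (-5)^3 = 1250
i=4: S_4 = -10 * (-5)^4 = -6250
i=5: S_5 = -10 * (-5)^5 = 31250
The first 6 terms are: [-10, 50, -250, 1250, -6250, 31250]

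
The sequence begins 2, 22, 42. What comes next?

Differences: 22 - 2 = 20
This is an arithmetic sequence with common difference d = 20.
Next term = 42 + 20 = 62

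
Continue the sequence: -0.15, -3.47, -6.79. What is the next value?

Differences: -3.47 - -0.15 = -3.32
This is an arithmetic sequence with common difference d = -3.32.
Next term = -6.79 + -3.32 = -10.11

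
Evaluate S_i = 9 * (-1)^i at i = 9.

S_9 = 9 * (-1)^9 = 9 * -1 = -9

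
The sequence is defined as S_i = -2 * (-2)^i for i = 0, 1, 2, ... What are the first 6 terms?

This is a geometric sequence.
i=0: S_0 = -2 * (-2)^0 = -2
i=1: S_1 = -2 * (-2)^1 = 4
i=2: S_2 = -2 * (-2)^2 = -8
i=3: S_3 = -2 * (-2)^3 = 16
i=4: S_4 = -2 * (-2)^4 = -32
i=5: S_5 = -2 * (-2)^5 = 64
The first 6 terms are: [-2, 4, -8, 16, -32, 64]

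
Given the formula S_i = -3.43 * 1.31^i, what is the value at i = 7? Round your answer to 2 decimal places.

S_7 = -3.43 * 1.31^7 ≈ -3.43 * 6.6206 ≈ -22.71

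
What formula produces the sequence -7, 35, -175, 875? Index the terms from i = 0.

Check ratios: 35 / -7 = -5.0
Common ratio r = -5.
First term a = -7.
Formula: S_i = -7 * (-5)^i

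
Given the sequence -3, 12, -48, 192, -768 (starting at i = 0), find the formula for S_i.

Check ratios: 12 / -3 = -4.0
Common ratio r = -4.
First term a = -3.
Formula: S_i = -3 * (-4)^i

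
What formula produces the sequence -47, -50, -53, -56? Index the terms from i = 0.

Check differences: -50 - -47 = -3
-53 - -50 = -3
Common difference d = -3.
First term a = -47.
Formula: S_i = -47 - 3*i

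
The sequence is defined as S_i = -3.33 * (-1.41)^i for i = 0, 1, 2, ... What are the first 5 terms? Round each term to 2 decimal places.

This is a geometric sequence.
i=0: S_0 = -3.33 * (-1.41)^0 = -3.33
i=1: S_1 = -3.33 * (-1.41)^1 ≈ 4.7
i=2: S_2 = -3.33 * (-1.41)^2 ≈ -6.62
i=3: S_3 = -3.33 * (-1.41)^3 ≈ 9.33
i=4: S_4 = -3.33 * (-1.41)^4 ≈ -13.16
The first 5 terms are: [-3.33, 4.7, -6.62, 9.33, -13.16]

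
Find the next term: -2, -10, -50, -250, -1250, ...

Ratios: -10 / -2 = 5.0
This is a geometric sequence with common ratio r = 5.
Next term = -1250 * 5 = -6250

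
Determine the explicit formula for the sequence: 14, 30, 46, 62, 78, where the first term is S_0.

Check differences: 30 - 14 = 16
46 - 30 = 16
Common difference d = 16.
First term a = 14.
Formula: S_i = 14 + 16*i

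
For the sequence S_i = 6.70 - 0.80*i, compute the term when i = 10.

S_10 = 6.7 + -0.8*10 = 6.7 + -8.0 = -1.3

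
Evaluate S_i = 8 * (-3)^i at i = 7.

S_7 = 8 * (-3)^7 = 8 * -2187 = -17496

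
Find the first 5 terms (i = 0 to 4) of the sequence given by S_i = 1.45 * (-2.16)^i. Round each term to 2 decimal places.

This is a geometric sequence.
i=0: S_0 = 1.45 * (-2.16)^0 = 1.45
i=1: S_1 = 1.45 * (-2.16)^1 ≈ -3.13
i=2: S_2 = 1.45 * (-2.16)^2 ≈ 6.77
i=3: S_3 = 1.45 * (-2.16)^3 ≈ -14.61
i=4: S_4 = 1.45 * (-2.16)^4 ≈ 31.56
The first 5 terms are: [1.45, -3.13, 6.77, -14.61, 31.56]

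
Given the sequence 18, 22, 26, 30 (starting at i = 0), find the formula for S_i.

Check differences: 22 - 18 = 4
26 - 22 = 4
Common difference d = 4.
First term a = 18.
Formula: S_i = 18 + 4*i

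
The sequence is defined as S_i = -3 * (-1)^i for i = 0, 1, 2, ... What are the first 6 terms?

This is a geometric sequence.
i=0: S_0 = -3 * (-1)^0 = -3
i=1: S_1 = -3 * (-1)^1 = 3
i=2: S_2 = -3 * (-1)^2 = -3
i=3: S_3 = -3 * (-1)^3 = 3
i=4: S_4 = -3 * (-1)^4 = -3
i=5: S_5 = -3 * (-1)^5 = 3
The first 6 terms are: [-3, 3, -3, 3, -3, 3]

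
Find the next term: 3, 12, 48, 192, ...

Ratios: 12 / 3 = 4.0
This is a geometric sequence with common ratio r = 4.
Next term = 192 * 4 = 768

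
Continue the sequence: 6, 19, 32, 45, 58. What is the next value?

Differences: 19 - 6 = 13
This is an arithmetic sequence with common difference d = 13.
Next term = 58 + 13 = 71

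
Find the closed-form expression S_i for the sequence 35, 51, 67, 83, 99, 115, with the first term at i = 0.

Check differences: 51 - 35 = 16
67 - 51 = 16
Common difference d = 16.
First term a = 35.
Formula: S_i = 35 + 16*i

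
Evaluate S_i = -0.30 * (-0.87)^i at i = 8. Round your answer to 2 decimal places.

S_8 = -0.3 * (-0.87)^8 ≈ -0.3 * 0.3282 ≈ -0.1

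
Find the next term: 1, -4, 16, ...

Ratios: -4 / 1 = -4.0
This is a geometric sequence with common ratio r = -4.
Next term = 16 * -4 = -64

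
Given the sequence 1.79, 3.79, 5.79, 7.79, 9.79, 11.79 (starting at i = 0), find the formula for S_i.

Check differences: 3.79 - 1.79 = 2.0
5.79 - 3.79 = 2.0
Common difference d = 2.0.
First term a = 1.79.
Formula: S_i = 1.79 + 2.00*i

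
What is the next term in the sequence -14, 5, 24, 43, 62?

Differences: 5 - -14 = 19
This is an arithmetic sequence with common difference d = 19.
Next term = 62 + 19 = 81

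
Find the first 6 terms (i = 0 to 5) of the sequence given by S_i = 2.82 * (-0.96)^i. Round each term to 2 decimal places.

This is a geometric sequence.
i=0: S_0 = 2.82 * (-0.96)^0 = 2.82
i=1: S_1 = 2.82 * (-0.96)^1 ≈ -2.71
i=2: S_2 = 2.82 * (-0.96)^2 ≈ 2.6
i=3: S_3 = 2.82 * (-0.96)^3 ≈ -2.49
i=4: S_4 = 2.82 * (-0.96)^4 ≈ 2.4
i=5: S_5 = 2.82 * (-0.96)^5 ≈ -2.3
The first 6 terms are: [2.82, -2.71, 2.6, -2.49, 2.4, -2.3]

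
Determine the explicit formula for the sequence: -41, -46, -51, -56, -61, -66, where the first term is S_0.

Check differences: -46 - -41 = -5
-51 - -46 = -5
Common difference d = -5.
First term a = -41.
Formula: S_i = -41 - 5*i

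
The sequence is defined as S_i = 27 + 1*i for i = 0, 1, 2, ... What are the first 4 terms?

This is an arithmetic sequence.
i=0: S_0 = 27 + 1*0 = 27
i=1: S_1 = 27 + 1*1 = 28
i=2: S_2 = 27 + 1*2 = 29
i=3: S_3 = 27 + 1*3 = 30
The first 4 terms are: [27, 28, 29, 30]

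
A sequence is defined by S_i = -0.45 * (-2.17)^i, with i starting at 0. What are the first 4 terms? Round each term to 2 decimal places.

This is a geometric sequence.
i=0: S_0 = -0.45 * (-2.17)^0 = -0.45
i=1: S_1 = -0.45 * (-2.17)^1 ≈ 0.98
i=2: S_2 = -0.45 * (-2.17)^2 ≈ -2.12
i=3: S_3 = -0.45 * (-2.17)^3 ≈ 4.6
The first 4 terms are: [-0.45, 0.98, -2.12, 4.6]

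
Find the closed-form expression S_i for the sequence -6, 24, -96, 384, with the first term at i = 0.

Check ratios: 24 / -6 = -4.0
Common ratio r = -4.
First term a = -6.
Formula: S_i = -6 * (-4)^i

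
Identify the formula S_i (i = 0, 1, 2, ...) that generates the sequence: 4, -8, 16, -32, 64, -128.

Check ratios: -8 / 4 = -2.0
Common ratio r = -2.
First term a = 4.
Formula: S_i = 4 * (-2)^i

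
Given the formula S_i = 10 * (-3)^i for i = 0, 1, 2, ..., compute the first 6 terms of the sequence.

This is a geometric sequence.
i=0: S_0 = 10 * (-3)^0 = 10
i=1: S_1 = 10 * (-3)^1 = -30
i=2: S_2 = 10 * (-3)^2 = 90
i=3: S_3 = 10 * (-3)^3 = -270
i=4: S_4 = 10 * (-3)^4 = 810
i=5: S_5 = 10 * (-3)^5 = -2430
The first 6 terms are: [10, -30, 90, -270, 810, -2430]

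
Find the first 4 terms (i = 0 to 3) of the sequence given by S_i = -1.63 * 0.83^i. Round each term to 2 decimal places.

This is a geometric sequence.
i=0: S_0 = -1.63 * 0.83^0 = -1.63
i=1: S_1 = -1.63 * 0.83^1 ≈ -1.35
i=2: S_2 = -1.63 * 0.83^2 ≈ -1.12
i=3: S_3 = -1.63 * 0.83^3 ≈ -0.93
The first 4 terms are: [-1.63, -1.35, -1.12, -0.93]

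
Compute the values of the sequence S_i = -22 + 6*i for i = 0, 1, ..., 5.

This is an arithmetic sequence.
i=0: S_0 = -22 + 6*0 = -22
i=1: S_1 = -22 + 6*1 = -16
i=2: S_2 = -22 + 6*2 = -10
i=3: S_3 = -22 + 6*3 = -4
i=4: S_4 = -22 + 6*4 = 2
i=5: S_5 = -22 + 6*5 = 8
The first 6 terms are: [-22, -16, -10, -4, 2, 8]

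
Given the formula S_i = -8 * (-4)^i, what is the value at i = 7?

S_7 = -8 * (-4)^7 = -8 * -16384 = 131072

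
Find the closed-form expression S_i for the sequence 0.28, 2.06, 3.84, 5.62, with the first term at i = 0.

Check differences: 2.06 - 0.28 = 1.78
3.84 - 2.06 = 1.78
Common difference d = 1.78.
First term a = 0.28.
Formula: S_i = 0.28 + 1.78*i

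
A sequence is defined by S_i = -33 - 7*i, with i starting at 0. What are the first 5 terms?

This is an arithmetic sequence.
i=0: S_0 = -33 + -7*0 = -33
i=1: S_1 = -33 + -7*1 = -40
i=2: S_2 = -33 + -7*2 = -47
i=3: S_3 = -33 + -7*3 = -54
i=4: S_4 = -33 + -7*4 = -61
The first 5 terms are: [-33, -40, -47, -54, -61]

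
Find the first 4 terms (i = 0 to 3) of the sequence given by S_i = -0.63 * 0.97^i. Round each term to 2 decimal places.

This is a geometric sequence.
i=0: S_0 = -0.63 * 0.97^0 = -0.63
i=1: S_1 = -0.63 * 0.97^1 ≈ -0.61
i=2: S_2 = -0.63 * 0.97^2 ≈ -0.59
i=3: S_3 = -0.63 * 0.97^3 ≈ -0.57
The first 4 terms are: [-0.63, -0.61, -0.59, -0.57]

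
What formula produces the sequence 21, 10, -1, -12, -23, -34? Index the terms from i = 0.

Check differences: 10 - 21 = -11
-1 - 10 = -11
Common difference d = -11.
First term a = 21.
Formula: S_i = 21 - 11*i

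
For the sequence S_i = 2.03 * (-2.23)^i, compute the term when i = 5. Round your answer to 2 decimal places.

S_5 = 2.03 * (-2.23)^5 ≈ 2.03 * -55.1473 ≈ -111.95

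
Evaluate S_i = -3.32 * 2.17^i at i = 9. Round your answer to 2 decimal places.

S_9 = -3.32 * 2.17^9 ≈ -3.32 * 1066.9341 ≈ -3542.22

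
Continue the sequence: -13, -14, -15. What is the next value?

Differences: -14 - -13 = -1
This is an arithmetic sequence with common difference d = -1.
Next term = -15 + -1 = -16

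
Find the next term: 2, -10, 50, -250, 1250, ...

Ratios: -10 / 2 = -5.0
This is a geometric sequence with common ratio r = -5.
Next term = 1250 * -5 = -6250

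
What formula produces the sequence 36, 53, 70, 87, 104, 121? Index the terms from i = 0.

Check differences: 53 - 36 = 17
70 - 53 = 17
Common difference d = 17.
First term a = 36.
Formula: S_i = 36 + 17*i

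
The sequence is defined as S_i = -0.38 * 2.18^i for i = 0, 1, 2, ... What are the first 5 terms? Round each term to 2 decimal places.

This is a geometric sequence.
i=0: S_0 = -0.38 * 2.18^0 = -0.38
i=1: S_1 = -0.38 * 2.18^1 ≈ -0.83
i=2: S_2 = -0.38 * 2.18^2 ≈ -1.81
i=3: S_3 = -0.38 * 2.18^3 ≈ -3.94
i=4: S_4 = -0.38 * 2.18^4 ≈ -8.58
The first 5 terms are: [-0.38, -0.83, -1.81, -3.94, -8.58]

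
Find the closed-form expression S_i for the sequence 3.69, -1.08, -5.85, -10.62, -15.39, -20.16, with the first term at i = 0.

Check differences: -1.08 - 3.69 = -4.77
-5.85 - -1.08 = -4.77
Common difference d = -4.77.
First term a = 3.69.
Formula: S_i = 3.69 - 4.77*i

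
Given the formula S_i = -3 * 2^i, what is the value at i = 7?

S_7 = -3 * 2^7 = -3 * 128 = -384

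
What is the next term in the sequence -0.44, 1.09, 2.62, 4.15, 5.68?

Differences: 1.09 - -0.44 = 1.53
This is an arithmetic sequence with common difference d = 1.53.
Next term = 5.68 + 1.53 = 7.21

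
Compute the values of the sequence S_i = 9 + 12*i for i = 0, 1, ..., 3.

This is an arithmetic sequence.
i=0: S_0 = 9 + 12*0 = 9
i=1: S_1 = 9 + 12*1 = 21
i=2: S_2 = 9 + 12*2 = 33
i=3: S_3 = 9 + 12*3 = 45
The first 4 terms are: [9, 21, 33, 45]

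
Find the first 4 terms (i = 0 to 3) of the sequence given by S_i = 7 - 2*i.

This is an arithmetic sequence.
i=0: S_0 = 7 + -2*0 = 7
i=1: S_1 = 7 + -2*1 = 5
i=2: S_2 = 7 + -2*2 = 3
i=3: S_3 = 7 + -2*3 = 1
The first 4 terms are: [7, 5, 3, 1]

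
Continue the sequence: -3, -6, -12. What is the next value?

Ratios: -6 / -3 = 2.0
This is a geometric sequence with common ratio r = 2.
Next term = -12 * 2 = -24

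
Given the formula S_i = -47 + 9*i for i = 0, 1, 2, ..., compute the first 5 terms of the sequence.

This is an arithmetic sequence.
i=0: S_0 = -47 + 9*0 = -47
i=1: S_1 = -47 + 9*1 = -38
i=2: S_2 = -47 + 9*2 = -29
i=3: S_3 = -47 + 9*3 = -20
i=4: S_4 = -47 + 9*4 = -11
The first 5 terms are: [-47, -38, -29, -20, -11]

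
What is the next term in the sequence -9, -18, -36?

Ratios: -18 / -9 = 2.0
This is a geometric sequence with common ratio r = 2.
Next term = -36 * 2 = -72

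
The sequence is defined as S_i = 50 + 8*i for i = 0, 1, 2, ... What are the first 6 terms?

This is an arithmetic sequence.
i=0: S_0 = 50 + 8*0 = 50
i=1: S_1 = 50 + 8*1 = 58
i=2: S_2 = 50 + 8*2 = 66
i=3: S_3 = 50 + 8*3 = 74
i=4: S_4 = 50 + 8*4 = 82
i=5: S_5 = 50 + 8*5 = 90
The first 6 terms are: [50, 58, 66, 74, 82, 90]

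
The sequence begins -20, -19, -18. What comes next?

Differences: -19 - -20 = 1
This is an arithmetic sequence with common difference d = 1.
Next term = -18 + 1 = -17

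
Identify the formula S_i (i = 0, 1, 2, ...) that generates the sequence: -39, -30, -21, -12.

Check differences: -30 - -39 = 9
-21 - -30 = 9
Common difference d = 9.
First term a = -39.
Formula: S_i = -39 + 9*i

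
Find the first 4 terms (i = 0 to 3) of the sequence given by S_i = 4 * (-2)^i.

This is a geometric sequence.
i=0: S_0 = 4 * (-2)^0 = 4
i=1: S_1 = 4 * (-2)^1 = -8
i=2: S_2 = 4 * (-2)^2 = 16
i=3: S_3 = 4 * (-2)^3 = -32
The first 4 terms are: [4, -8, 16, -32]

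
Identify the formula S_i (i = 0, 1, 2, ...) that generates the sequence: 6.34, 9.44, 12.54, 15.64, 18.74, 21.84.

Check differences: 9.44 - 6.34 = 3.1
12.54 - 9.44 = 3.1
Common difference d = 3.1.
First term a = 6.34.
Formula: S_i = 6.34 + 3.10*i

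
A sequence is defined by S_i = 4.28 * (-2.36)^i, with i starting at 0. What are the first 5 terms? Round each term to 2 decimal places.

This is a geometric sequence.
i=0: S_0 = 4.28 * (-2.36)^0 = 4.28
i=1: S_1 = 4.28 * (-2.36)^1 ≈ -10.1
i=2: S_2 = 4.28 * (-2.36)^2 ≈ 23.84
i=3: S_3 = 4.28 * (-2.36)^3 ≈ -56.26
i=4: S_4 = 4.28 * (-2.36)^4 ≈ 132.77
The first 5 terms are: [4.28, -10.1, 23.84, -56.26, 132.77]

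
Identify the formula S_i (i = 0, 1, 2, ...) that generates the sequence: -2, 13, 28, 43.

Check differences: 13 - -2 = 15
28 - 13 = 15
Common difference d = 15.
First term a = -2.
Formula: S_i = -2 + 15*i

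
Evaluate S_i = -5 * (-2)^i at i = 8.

S_8 = -5 * (-2)^8 = -5 * 256 = -1280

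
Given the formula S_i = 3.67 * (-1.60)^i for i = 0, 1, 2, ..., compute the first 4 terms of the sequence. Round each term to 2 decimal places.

This is a geometric sequence.
i=0: S_0 = 3.67 * (-1.6)^0 = 3.67
i=1: S_1 = 3.67 * (-1.6)^1 ≈ -5.87
i=2: S_2 = 3.67 * (-1.6)^2 ≈ 9.4
i=3: S_3 = 3.67 * (-1.6)^3 ≈ -15.03
The first 4 terms are: [3.67, -5.87, 9.4, -15.03]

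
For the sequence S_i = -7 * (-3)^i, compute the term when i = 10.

S_10 = -7 * (-3)^10 = -7 * 59049 = -413343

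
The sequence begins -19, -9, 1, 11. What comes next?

Differences: -9 - -19 = 10
This is an arithmetic sequence with common difference d = 10.
Next term = 11 + 10 = 21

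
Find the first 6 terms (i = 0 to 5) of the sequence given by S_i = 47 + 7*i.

This is an arithmetic sequence.
i=0: S_0 = 47 + 7*0 = 47
i=1: S_1 = 47 + 7*1 = 54
i=2: S_2 = 47 + 7*2 = 61
i=3: S_3 = 47 + 7*3 = 68
i=4: S_4 = 47 + 7*4 = 75
i=5: S_5 = 47 + 7*5 = 82
The first 6 terms are: [47, 54, 61, 68, 75, 82]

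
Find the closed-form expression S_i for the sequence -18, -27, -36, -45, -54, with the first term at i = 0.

Check differences: -27 - -18 = -9
-36 - -27 = -9
Common difference d = -9.
First term a = -18.
Formula: S_i = -18 - 9*i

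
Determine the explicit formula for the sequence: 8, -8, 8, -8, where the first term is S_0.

Check ratios: -8 / 8 = -1.0
Common ratio r = -1.
First term a = 8.
Formula: S_i = 8 * (-1)^i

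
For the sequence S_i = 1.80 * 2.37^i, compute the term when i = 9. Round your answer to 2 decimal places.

S_9 = 1.8 * 2.37^9 ≈ 1.8 * 2359.039 ≈ 4246.27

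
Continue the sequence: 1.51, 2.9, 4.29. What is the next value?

Differences: 2.9 - 1.51 = 1.39
This is an arithmetic sequence with common difference d = 1.39.
Next term = 4.29 + 1.39 = 5.68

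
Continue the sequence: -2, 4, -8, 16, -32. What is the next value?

Ratios: 4 / -2 = -2.0
This is a geometric sequence with common ratio r = -2.
Next term = -32 * -2 = 64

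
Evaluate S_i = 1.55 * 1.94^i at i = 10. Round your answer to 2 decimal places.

S_10 = 1.55 * 1.94^10 ≈ 1.55 * 755.1223 ≈ 1170.44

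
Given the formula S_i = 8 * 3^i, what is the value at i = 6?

S_6 = 8 * 3^6 = 8 * 729 = 5832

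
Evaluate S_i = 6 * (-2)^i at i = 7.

S_7 = 6 * (-2)^7 = 6 * -128 = -768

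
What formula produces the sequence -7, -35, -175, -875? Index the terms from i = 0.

Check ratios: -35 / -7 = 5.0
Common ratio r = 5.
First term a = -7.
Formula: S_i = -7 * 5^i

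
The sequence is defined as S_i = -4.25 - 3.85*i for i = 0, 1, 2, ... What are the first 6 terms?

This is an arithmetic sequence.
i=0: S_0 = -4.25 + -3.85*0 = -4.25
i=1: S_1 = -4.25 + -3.85*1 = -8.1
i=2: S_2 = -4.25 + -3.85*2 = -11.95
i=3: S_3 = -4.25 + -3.85*3 = -15.8
i=4: S_4 = -4.25 + -3.85*4 = -19.65
i=5: S_5 = -4.25 + -3.85*5 = -23.5
The first 6 terms are: [-4.25, -8.1, -11.95, -15.8, -19.65, -23.5]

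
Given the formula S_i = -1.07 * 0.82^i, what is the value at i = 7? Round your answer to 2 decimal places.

S_7 = -1.07 * 0.82^7 ≈ -1.07 * 0.2493 ≈ -0.27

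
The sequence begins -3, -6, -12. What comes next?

Ratios: -6 / -3 = 2.0
This is a geometric sequence with common ratio r = 2.
Next term = -12 * 2 = -24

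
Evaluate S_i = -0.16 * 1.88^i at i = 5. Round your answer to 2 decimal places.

S_5 = -0.16 * 1.88^5 ≈ -0.16 * 23.4849 ≈ -3.76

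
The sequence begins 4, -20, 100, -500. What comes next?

Ratios: -20 / 4 = -5.0
This is a geometric sequence with common ratio r = -5.
Next term = -500 * -5 = 2500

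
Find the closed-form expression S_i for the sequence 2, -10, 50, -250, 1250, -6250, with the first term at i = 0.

Check ratios: -10 / 2 = -5.0
Common ratio r = -5.
First term a = 2.
Formula: S_i = 2 * (-5)^i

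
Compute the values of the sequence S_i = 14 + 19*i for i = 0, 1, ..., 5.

This is an arithmetic sequence.
i=0: S_0 = 14 + 19*0 = 14
i=1: S_1 = 14 + 19*1 = 33
i=2: S_2 = 14 + 19*2 = 52
i=3: S_3 = 14 + 19*3 = 71
i=4: S_4 = 14 + 19*4 = 90
i=5: S_5 = 14 + 19*5 = 109
The first 6 terms are: [14, 33, 52, 71, 90, 109]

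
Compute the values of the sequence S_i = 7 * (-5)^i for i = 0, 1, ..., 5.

This is a geometric sequence.
i=0: S_0 = 7 * (-5)^0 = 7
i=1: S_1 = 7 * (-5)^1 = -35
i=2: S_2 = 7 * (-5)^2 = 175
i=3: S_3 = 7 * (-5)^3 = -875
i=4: S_4 = 7 * (-5)^4 = 4375
i=5: S_5 = 7 * (-5)^5 = -21875
The first 6 terms are: [7, -35, 175, -875, 4375, -21875]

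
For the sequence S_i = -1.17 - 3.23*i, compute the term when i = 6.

S_6 = -1.17 + -3.23*6 = -1.17 + -19.38 = -20.55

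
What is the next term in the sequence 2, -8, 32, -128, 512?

Ratios: -8 / 2 = -4.0
This is a geometric sequence with common ratio r = -4.
Next term = 512 * -4 = -2048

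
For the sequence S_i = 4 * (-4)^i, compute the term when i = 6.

S_6 = 4 * (-4)^6 = 4 * 4096 = 16384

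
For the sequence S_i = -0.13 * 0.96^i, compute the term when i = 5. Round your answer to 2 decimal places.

S_5 = -0.13 * 0.96^5 ≈ -0.13 * 0.8154 ≈ -0.11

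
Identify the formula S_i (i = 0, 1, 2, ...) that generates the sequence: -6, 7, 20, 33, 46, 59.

Check differences: 7 - -6 = 13
20 - 7 = 13
Common difference d = 13.
First term a = -6.
Formula: S_i = -6 + 13*i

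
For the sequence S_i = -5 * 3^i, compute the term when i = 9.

S_9 = -5 * 3^9 = -5 * 19683 = -98415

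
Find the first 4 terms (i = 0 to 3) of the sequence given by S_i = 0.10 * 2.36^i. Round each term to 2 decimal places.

This is a geometric sequence.
i=0: S_0 = 0.1 * 2.36^0 = 0.1
i=1: S_1 = 0.1 * 2.36^1 ≈ 0.24
i=2: S_2 = 0.1 * 2.36^2 ≈ 0.56
i=3: S_3 = 0.1 * 2.36^3 ≈ 1.31
The first 4 terms are: [0.1, 0.24, 0.56, 1.31]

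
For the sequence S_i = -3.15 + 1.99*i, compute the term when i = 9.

S_9 = -3.15 + 1.99*9 = -3.15 + 17.91 = 14.76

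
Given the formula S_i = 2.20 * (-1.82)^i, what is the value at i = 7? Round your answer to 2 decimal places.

S_7 = 2.2 * (-1.82)^7 ≈ 2.2 * -66.1454 ≈ -145.52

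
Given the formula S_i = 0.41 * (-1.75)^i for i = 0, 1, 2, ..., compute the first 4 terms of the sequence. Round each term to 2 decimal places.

This is a geometric sequence.
i=0: S_0 = 0.41 * (-1.75)^0 = 0.41
i=1: S_1 = 0.41 * (-1.75)^1 ≈ -0.72
i=2: S_2 = 0.41 * (-1.75)^2 ≈ 1.26
i=3: S_3 = 0.41 * (-1.75)^3 ≈ -2.2
The first 4 terms are: [0.41, -0.72, 1.26, -2.2]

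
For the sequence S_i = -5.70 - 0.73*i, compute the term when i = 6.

S_6 = -5.7 + -0.73*6 = -5.7 + -4.38 = -10.08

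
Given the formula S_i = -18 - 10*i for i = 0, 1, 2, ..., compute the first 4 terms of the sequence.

This is an arithmetic sequence.
i=0: S_0 = -18 + -10*0 = -18
i=1: S_1 = -18 + -10*1 = -28
i=2: S_2 = -18 + -10*2 = -38
i=3: S_3 = -18 + -10*3 = -48
The first 4 terms are: [-18, -28, -38, -48]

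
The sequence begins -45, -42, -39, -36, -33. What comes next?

Differences: -42 - -45 = 3
This is an arithmetic sequence with common difference d = 3.
Next term = -33 + 3 = -30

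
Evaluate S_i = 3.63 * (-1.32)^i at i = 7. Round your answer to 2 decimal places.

S_7 = 3.63 * (-1.32)^7 ≈ 3.63 * -6.9826 ≈ -25.35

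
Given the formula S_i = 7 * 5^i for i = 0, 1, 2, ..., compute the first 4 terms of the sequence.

This is a geometric sequence.
i=0: S_0 = 7 * 5^0 = 7
i=1: S_1 = 7 * 5^1 = 35
i=2: S_2 = 7 * 5^2 = 175
i=3: S_3 = 7 * 5^3 = 875
The first 4 terms are: [7, 35, 175, 875]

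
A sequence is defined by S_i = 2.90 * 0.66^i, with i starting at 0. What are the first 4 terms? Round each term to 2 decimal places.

This is a geometric sequence.
i=0: S_0 = 2.9 * 0.66^0 = 2.9
i=1: S_1 = 2.9 * 0.66^1 ≈ 1.91
i=2: S_2 = 2.9 * 0.66^2 ≈ 1.26
i=3: S_3 = 2.9 * 0.66^3 ≈ 0.83
The first 4 terms are: [2.9, 1.91, 1.26, 0.83]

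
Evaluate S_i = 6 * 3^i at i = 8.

S_8 = 6 * 3^8 = 6 * 6561 = 39366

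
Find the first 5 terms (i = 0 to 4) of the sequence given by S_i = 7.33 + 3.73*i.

This is an arithmetic sequence.
i=0: S_0 = 7.33 + 3.73*0 = 7.33
i=1: S_1 = 7.33 + 3.73*1 = 11.06
i=2: S_2 = 7.33 + 3.73*2 = 14.79
i=3: S_3 = 7.33 + 3.73*3 = 18.52
i=4: S_4 = 7.33 + 3.73*4 = 22.25
The first 5 terms are: [7.33, 11.06, 14.79, 18.52, 22.25]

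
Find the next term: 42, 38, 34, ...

Differences: 38 - 42 = -4
This is an arithmetic sequence with common difference d = -4.
Next term = 34 + -4 = 30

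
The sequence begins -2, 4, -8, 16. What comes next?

Ratios: 4 / -2 = -2.0
This is a geometric sequence with common ratio r = -2.
Next term = 16 * -2 = -32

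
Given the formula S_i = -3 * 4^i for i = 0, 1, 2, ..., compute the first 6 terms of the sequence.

This is a geometric sequence.
i=0: S_0 = -3 * 4^0 = -3
i=1: S_1 = -3 * 4^1 = -12
i=2: S_2 = -3 * 4^2 = -48
i=3: S_3 = -3 * 4^3 = -192
i=4: S_4 = -3 * 4^4 = -768
i=5: S_5 = -3 * 4^5 = -3072
The first 6 terms are: [-3, -12, -48, -192, -768, -3072]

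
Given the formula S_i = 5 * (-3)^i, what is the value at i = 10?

S_10 = 5 * (-3)^10 = 5 * 59049 = 295245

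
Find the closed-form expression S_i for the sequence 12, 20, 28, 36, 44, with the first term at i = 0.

Check differences: 20 - 12 = 8
28 - 20 = 8
Common difference d = 8.
First term a = 12.
Formula: S_i = 12 + 8*i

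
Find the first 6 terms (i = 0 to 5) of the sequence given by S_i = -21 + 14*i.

This is an arithmetic sequence.
i=0: S_0 = -21 + 14*0 = -21
i=1: S_1 = -21 + 14*1 = -7
i=2: S_2 = -21 + 14*2 = 7
i=3: S_3 = -21 + 14*3 = 21
i=4: S_4 = -21 + 14*4 = 35
i=5: S_5 = -21 + 14*5 = 49
The first 6 terms are: [-21, -7, 7, 21, 35, 49]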